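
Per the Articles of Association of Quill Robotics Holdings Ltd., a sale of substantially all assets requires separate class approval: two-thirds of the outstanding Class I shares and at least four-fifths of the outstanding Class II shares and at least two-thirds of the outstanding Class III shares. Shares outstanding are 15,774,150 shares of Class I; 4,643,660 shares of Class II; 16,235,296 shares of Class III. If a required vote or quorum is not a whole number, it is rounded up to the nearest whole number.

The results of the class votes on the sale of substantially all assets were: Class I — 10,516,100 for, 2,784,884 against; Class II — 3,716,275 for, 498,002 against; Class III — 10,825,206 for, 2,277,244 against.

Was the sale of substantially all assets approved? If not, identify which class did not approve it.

Class I: 2/3 of 15774150 = 10516100; 10,516,100 required, 10,516,100 in favor — approved.
Class II: 4/5 of 4643660 = 3714928; 3,714,928 required, 3,716,275 in favor — approved.
Class III: 2/3 of 16235296 = 10823530.67, rounded up to 10823531; 10,823,531 required, 10,825,206 in favor — approved.

Approved — every class gave the required vote.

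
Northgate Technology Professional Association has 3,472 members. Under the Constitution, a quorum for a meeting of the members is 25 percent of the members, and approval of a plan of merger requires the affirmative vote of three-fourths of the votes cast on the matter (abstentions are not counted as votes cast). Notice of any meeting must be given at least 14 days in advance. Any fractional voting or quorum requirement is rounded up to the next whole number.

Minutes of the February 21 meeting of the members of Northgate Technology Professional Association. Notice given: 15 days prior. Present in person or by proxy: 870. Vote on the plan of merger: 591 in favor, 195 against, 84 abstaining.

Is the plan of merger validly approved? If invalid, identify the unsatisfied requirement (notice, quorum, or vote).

Notice: 15 days given; 14 required. Satisfied.
Quorum: 25% of 3,472 = 868; 870 present. Satisfied.
Vote: requires three-fourths of the votes cast (870 − 84 abstaining = 786); 3/4 of 786 = 589.50, rounded up to 590, so 590 needed; 591 in favor. Satisfied.

Valid — all requirements satisfied.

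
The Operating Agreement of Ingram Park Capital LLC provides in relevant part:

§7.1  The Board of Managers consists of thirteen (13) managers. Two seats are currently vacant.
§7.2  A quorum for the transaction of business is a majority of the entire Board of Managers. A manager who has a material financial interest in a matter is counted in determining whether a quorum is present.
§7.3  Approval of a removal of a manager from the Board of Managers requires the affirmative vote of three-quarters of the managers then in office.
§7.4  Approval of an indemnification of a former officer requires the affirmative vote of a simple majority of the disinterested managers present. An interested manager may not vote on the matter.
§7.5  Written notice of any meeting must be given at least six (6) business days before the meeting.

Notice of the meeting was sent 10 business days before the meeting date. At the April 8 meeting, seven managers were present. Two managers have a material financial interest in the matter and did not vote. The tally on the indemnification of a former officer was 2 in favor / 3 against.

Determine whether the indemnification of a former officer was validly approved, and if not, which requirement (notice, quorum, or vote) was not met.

Invalid — vote requirement not satisfied.

Notice: 10 business days given; 6 required (10 ≥ 6). Satisfied.
Quorum: 7 present (interested managers count toward quorum); quorum is 7. Satisfied.
Vote: the indemnification of a former officer requires a majority of the disinterested managers present (7 − 2 = 5). A majority of 5 is 3, so 3 affirmative votes are needed; 2 voted in favor. Not satisfied.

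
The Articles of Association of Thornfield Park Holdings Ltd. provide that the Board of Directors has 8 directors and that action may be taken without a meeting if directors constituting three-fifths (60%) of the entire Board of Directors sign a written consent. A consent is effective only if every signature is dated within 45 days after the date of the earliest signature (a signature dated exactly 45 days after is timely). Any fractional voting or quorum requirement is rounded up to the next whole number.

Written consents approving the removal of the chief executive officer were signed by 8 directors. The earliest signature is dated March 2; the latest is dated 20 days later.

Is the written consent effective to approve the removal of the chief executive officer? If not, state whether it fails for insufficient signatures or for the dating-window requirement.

Effective — both the signature and dating-window requirements are satisfied.

Signatures required: three-fifths (60%) of 8 — 3/5 of 8 = 4.80, rounded up to 5, so 5 needed; 8 signed. Sufficient.
Dating window: the latest signature is 20 days after the earliest; the limit is 45 days. Within the window.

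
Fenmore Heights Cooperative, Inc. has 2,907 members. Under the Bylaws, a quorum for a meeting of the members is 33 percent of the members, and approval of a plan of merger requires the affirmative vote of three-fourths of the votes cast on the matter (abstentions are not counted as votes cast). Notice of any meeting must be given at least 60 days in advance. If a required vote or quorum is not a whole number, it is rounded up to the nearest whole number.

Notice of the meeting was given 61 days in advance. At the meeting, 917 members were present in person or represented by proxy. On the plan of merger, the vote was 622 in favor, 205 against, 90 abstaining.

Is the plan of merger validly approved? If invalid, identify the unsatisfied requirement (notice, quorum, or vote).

Notice: 61 days given; 60 required. Satisfied.
Quorum: 33% of 2,907 = 959.31, rounded up to 960; 917 present. Not satisfied.
Vote: requires three-fourths of the votes cast (917 − 90 abstaining = 827); 3/4 of 827 = 620.25, rounded up to 621, so 621 needed; 622 in favor. Satisfied.

Invalid — quorum requirement not satisfied.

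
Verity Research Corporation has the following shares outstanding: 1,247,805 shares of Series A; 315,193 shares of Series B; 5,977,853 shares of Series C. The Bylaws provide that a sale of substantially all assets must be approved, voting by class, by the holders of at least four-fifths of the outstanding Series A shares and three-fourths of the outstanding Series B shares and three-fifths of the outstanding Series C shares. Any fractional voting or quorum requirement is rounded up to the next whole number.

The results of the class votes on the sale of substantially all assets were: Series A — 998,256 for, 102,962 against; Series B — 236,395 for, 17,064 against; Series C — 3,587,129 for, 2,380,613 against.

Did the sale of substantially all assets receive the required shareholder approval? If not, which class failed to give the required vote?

Approved — every class gave the required vote.

Series A: 4/5 of 1247805 = 998244; 998,244 required, 998,256 in favor — approved.
Series B: 3/4 of 315193 = 236394.75, rounded up to 236395; 236,395 required, 236,395 in favor — approved.
Series C: 3/5 of 5977853 = 3586711.80, rounded up to 3586712; 3,586,712 required, 3,587,129 in favor — approved.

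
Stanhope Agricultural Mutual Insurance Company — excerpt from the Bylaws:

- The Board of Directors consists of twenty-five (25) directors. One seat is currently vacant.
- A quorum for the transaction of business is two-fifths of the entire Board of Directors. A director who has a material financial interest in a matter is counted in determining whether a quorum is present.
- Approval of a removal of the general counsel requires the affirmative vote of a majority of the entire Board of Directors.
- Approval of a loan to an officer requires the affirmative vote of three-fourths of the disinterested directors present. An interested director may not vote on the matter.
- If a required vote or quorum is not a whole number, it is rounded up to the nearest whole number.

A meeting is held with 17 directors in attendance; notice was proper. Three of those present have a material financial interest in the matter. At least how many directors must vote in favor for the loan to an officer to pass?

The loan to an officer requires three-fourths of the disinterested directors present (17 − 3 = 14).
3/4 of 14 = 10.50, rounded up to 11.

11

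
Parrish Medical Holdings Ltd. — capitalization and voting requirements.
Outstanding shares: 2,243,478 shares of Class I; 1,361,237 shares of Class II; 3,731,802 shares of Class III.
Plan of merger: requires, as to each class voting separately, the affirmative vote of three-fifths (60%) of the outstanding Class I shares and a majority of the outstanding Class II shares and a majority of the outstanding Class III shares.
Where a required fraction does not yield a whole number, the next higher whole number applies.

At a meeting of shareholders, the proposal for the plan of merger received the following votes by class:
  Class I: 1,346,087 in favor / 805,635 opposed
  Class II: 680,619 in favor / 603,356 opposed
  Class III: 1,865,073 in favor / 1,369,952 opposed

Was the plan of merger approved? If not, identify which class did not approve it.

Not approved — the Class III shares did not give the required vote.

Class I: 3/5 of 2243478 = 1346086.80, rounded up to 1346087; 1,346,087 required, 1,346,087 in favor — approved.
Class II: a majority of 1361237 is 680619; 680,619 required, 680,619 in favor — approved.
Class III: a majority of 3731802 is 1865902; 1,865,902 required, 1,865,073 in favor — not approved.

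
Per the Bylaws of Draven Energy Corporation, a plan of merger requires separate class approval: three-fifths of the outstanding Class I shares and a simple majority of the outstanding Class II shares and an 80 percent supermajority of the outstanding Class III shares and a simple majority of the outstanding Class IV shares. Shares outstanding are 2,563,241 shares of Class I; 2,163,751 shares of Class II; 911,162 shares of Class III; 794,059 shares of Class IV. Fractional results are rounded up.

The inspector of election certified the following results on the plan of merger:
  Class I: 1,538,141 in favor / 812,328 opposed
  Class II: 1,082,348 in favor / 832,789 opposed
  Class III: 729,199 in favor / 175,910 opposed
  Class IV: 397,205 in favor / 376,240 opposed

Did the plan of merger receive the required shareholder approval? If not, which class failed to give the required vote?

Class I: 3/5 of 2563241 = 1537944.60, rounded up to 1537945; 1,537,945 required, 1,538,141 in favor — approved.
Class II: a majority of 2163751 is 1081876; 1,081,876 required, 1,082,348 in favor — approved.
Class III: 4/5 of 911162 = 728929.60, rounded up to 728930; 728,930 required, 729,199 in favor — approved.
Class IV: a majority of 794059 is 397030; 397,030 required, 397,205 in favor — approved.

Approved — every class gave the required vote.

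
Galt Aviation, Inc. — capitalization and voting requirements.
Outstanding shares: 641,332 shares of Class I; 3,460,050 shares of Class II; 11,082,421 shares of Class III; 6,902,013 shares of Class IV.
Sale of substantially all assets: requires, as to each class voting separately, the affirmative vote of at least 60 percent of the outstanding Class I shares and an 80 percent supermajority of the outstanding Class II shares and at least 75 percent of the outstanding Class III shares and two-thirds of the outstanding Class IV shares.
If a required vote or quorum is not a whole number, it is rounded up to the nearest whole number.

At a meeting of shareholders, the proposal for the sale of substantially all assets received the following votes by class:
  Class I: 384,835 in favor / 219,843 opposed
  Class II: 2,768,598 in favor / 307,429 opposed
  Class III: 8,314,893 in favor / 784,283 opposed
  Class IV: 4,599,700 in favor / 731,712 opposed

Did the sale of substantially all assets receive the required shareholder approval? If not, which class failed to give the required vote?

Not approved — the Class IV shares did not give the required vote.

Class I: 3/5 of 641332 = 384799.20, rounded up to 384800; 384,800 required, 384,835 in favor — approved.
Class II: 4/5 of 3460050 = 2768040; 2,768,040 required, 2,768,598 in favor — approved.
Class III: 3/4 of 11082421 = 8311815.75, rounded up to 8311816; 8,311,816 required, 8,314,893 in favor — approved.
Class IV: 2/3 of 6902013 = 4601342; 4,601,342 required, 4,599,700 in favor — not approved.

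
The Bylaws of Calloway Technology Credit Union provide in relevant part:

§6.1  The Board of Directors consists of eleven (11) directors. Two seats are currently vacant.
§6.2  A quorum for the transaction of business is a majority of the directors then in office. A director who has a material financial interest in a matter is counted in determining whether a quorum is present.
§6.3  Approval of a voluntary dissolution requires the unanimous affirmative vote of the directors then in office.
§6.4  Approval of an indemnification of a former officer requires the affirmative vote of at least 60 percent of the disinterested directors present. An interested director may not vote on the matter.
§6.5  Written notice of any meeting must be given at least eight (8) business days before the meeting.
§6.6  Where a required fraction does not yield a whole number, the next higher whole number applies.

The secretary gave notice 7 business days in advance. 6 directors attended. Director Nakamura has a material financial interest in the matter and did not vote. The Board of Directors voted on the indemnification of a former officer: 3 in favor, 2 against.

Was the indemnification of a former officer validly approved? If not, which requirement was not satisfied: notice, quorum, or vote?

Notice: 7 business days given; 8 required (7 < 8). Not satisfied.
Quorum: 6 present (interested directors count toward quorum); quorum is 5. Satisfied.
Vote: the indemnification of a former officer requires three-fifths of the disinterested directors present (6 − 1 = 5). 3/5 of 5 = 3, so 3 affirmative votes are needed; 3 voted in favor. Satisfied.

Invalid — notice requirement not satisfied.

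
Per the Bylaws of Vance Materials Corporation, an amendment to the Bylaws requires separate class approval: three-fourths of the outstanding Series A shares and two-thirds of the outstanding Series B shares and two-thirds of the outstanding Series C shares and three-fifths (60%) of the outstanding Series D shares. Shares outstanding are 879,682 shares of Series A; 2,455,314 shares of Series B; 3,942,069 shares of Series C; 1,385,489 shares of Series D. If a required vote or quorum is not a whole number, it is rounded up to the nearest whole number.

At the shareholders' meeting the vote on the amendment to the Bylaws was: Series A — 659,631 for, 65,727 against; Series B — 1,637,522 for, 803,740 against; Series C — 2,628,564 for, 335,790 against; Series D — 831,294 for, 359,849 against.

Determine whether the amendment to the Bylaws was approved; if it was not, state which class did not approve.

Not approved — the Series A shares did not give the required vote.

Series A: 3/4 of 879682 = 659761.50, rounded up to 659762; 659,762 required, 659,631 in favor — not approved.
Series B: 2/3 of 2455314 = 1636876; 1,636,876 required, 1,637,522 in favor — approved.
Series C: 2/3 of 3942069 = 2628046; 2,628,046 required, 2,628,564 in favor — approved.
Series D: 3/5 of 1385489 = 831293.40, rounded up to 831294; 831,294 required, 831,294 in favor — approved.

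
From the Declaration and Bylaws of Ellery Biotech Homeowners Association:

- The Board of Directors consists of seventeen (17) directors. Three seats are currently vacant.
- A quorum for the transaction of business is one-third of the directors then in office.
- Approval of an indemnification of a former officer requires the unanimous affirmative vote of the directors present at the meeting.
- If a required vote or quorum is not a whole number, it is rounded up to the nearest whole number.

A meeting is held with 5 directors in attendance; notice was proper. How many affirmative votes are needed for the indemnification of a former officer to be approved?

The indemnification of a former officer requires the unanimous vote of the directors present (5).
Unanimous means all 5.

5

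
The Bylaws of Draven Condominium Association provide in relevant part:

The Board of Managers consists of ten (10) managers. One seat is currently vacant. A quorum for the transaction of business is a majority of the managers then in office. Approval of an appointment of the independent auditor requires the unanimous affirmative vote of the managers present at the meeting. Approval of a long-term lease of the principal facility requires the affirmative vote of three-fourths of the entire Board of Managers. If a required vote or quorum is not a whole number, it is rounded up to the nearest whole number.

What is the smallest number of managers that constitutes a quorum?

5

A majority of 9 is 5.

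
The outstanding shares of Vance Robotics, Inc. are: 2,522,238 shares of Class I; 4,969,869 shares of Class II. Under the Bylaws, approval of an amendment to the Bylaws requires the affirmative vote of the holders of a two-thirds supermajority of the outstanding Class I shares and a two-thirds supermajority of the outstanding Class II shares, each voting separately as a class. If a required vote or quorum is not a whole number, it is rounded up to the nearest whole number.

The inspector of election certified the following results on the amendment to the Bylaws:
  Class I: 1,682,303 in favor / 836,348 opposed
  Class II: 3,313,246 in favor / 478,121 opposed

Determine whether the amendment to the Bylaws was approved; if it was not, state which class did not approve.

Class I: 2/3 of 2522238 = 1681492; 1,681,492 required, 1,682,303 in favor — approved.
Class II: 2/3 of 4969869 = 3313246; 3,313,246 required, 3,313,246 in favor — approved.

Approved — every class gave the required vote.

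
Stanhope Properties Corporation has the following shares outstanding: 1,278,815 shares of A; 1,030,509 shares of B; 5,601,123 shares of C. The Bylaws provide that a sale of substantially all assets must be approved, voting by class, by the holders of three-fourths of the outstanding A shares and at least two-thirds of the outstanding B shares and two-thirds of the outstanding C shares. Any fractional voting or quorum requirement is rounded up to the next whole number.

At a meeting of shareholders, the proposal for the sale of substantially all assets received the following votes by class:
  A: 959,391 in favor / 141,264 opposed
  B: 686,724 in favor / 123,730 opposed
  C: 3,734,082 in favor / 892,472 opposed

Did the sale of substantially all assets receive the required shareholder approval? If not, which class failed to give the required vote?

A: 3/4 of 1278815 = 959111.25, rounded up to 959112; 959,112 required, 959,391 in favor — approved.
B: 2/3 of 1030509 = 687006; 687,006 required, 686,724 in favor — not approved.
C: 2/3 of 5601123 = 3734082; 3,734,082 required, 3,734,082 in favor — approved.

Not approved — the B shares did not give the required vote.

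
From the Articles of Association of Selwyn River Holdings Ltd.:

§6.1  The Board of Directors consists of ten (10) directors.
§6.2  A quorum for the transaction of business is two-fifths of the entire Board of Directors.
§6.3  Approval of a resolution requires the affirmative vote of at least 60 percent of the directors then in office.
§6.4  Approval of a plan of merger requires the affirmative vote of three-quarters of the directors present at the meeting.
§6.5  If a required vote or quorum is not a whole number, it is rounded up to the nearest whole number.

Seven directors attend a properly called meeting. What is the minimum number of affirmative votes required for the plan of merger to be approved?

The plan of merger requires three-fourths of the directors present (7).
3/4 of 7 = 5.25, rounded up to 6.

6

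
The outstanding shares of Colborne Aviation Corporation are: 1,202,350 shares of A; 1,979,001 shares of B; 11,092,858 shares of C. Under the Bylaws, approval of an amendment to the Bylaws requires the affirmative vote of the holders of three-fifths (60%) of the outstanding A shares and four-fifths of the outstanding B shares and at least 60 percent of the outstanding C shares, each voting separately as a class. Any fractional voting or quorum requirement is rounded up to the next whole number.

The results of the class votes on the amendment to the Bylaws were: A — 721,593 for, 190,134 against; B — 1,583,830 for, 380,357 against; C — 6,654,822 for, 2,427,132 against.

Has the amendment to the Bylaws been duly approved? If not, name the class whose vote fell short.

Not approved — the C shares did not give the required vote.

A: 3/5 of 1202350 = 721410; 721,410 required, 721,593 in favor — approved.
B: 4/5 of 1979001 = 1583200.80, rounded up to 1583201; 1,583,201 required, 1,583,830 in favor — approved.
C: 3/5 of 11092858 = 6655714.80, rounded up to 6655715; 6,655,715 required, 6,654,822 in favor — not approved.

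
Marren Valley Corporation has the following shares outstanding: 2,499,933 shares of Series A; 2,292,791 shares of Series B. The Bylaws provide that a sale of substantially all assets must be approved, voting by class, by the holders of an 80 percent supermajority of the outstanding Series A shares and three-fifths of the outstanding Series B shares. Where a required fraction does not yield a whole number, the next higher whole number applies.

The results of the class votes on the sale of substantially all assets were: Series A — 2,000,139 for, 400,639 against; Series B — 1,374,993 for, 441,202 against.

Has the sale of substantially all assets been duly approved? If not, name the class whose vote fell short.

Series A: 4/5 of 2499933 = 1999946.40, rounded up to 1999947; 1,999,947 required, 2,000,139 in favor — approved.
Series B: 3/5 of 2292791 = 1375674.60, rounded up to 1375675; 1,375,675 required, 1,374,993 in favor — not approved.

Not approved — the Series B shares did not give the required vote.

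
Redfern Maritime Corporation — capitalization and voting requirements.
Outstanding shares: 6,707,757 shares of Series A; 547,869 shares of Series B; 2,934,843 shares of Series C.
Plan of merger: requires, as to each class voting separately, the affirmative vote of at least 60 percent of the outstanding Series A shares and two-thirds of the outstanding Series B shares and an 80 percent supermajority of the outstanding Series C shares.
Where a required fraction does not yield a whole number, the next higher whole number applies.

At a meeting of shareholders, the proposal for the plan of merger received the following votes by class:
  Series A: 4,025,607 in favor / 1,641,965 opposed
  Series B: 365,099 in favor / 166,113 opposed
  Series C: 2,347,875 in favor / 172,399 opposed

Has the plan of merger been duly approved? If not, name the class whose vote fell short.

Not approved — the Series B shares did not give the required vote.

Series A: 3/5 of 6707757 = 4024654.20, rounded up to 4024655; 4,024,655 required, 4,025,607 in favor — approved.
Series B: 2/3 of 547869 = 365246; 365,246 required, 365,099 in favor — not approved.
Series C: 4/5 of 2934843 = 2347874.40, rounded up to 2347875; 2,347,875 required, 2,347,875 in favor — approved.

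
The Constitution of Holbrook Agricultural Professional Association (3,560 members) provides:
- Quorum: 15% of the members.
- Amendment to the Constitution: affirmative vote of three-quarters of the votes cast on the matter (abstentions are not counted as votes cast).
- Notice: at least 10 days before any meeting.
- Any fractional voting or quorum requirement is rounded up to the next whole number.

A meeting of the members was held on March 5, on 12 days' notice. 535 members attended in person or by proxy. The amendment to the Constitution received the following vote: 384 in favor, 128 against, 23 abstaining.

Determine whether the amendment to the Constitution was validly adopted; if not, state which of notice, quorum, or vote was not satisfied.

Notice: 12 days given; 10 required. Satisfied.
Quorum: 15% of 3,560 = 534; 535 present. Satisfied.
Vote: requires three-fourths of the votes cast (535 − 23 abstaining = 512); 3/4 of 512 = 384, so 384 needed; 384 in favor. Satisfied.

Valid — all requirements satisfied.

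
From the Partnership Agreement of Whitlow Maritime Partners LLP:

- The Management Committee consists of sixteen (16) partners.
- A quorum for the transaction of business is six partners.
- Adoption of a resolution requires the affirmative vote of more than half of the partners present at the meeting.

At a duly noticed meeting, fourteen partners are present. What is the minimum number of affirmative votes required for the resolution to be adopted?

The resolution requires a majority of the partners present (14).
A majority of 14 is 8.

8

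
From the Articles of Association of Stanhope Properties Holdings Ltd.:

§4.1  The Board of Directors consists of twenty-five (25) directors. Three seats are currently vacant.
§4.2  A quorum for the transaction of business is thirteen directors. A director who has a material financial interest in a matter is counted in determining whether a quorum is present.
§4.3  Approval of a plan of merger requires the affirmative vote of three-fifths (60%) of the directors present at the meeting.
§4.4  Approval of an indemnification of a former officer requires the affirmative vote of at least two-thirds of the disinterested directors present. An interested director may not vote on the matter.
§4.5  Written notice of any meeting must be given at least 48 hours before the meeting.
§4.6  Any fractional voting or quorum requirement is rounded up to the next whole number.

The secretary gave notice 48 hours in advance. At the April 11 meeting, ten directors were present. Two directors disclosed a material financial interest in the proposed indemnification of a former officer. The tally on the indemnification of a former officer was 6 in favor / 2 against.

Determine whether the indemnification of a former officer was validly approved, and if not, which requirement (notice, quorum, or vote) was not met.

Notice: 48 hours given; 48 required (48 ≥ 48). Satisfied.
Quorum: 10 present (interested directors count toward quorum); quorum is 13. Not satisfied.
Vote: the indemnification of a former officer requires two-thirds of the disinterested directors present (10 − 2 = 8). 2/3 of 8 = 5.33, rounded up to 6, so 6 affirmative votes are needed; 6 voted in favor. Satisfied. (Moot — without a quorum no business can be validly transacted.)

Invalid — quorum requirement not satisfied.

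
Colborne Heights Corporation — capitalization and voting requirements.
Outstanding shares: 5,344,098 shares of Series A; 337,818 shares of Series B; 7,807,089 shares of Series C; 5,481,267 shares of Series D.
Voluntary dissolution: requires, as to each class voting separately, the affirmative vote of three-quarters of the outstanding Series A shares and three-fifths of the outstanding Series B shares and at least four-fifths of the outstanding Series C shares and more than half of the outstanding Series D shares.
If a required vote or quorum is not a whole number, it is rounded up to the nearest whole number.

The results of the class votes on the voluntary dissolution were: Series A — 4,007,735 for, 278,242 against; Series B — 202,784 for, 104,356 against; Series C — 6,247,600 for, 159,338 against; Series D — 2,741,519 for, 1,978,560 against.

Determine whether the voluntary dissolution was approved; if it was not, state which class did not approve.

Not approved — the Series A shares did not give the required vote.

Series A: 3/4 of 5344098 = 4008073.50, rounded up to 4008074; 4,008,074 required, 4,007,735 in favor — not approved.
Series B: 3/5 of 337818 = 202690.80, rounded up to 202691; 202,691 required, 202,784 in favor — approved.
Series C: 4/5 of 7807089 = 6245671.20, rounded up to 6245672; 6,245,672 required, 6,247,600 in favor — approved.
Series D: a majority of 5481267 is 2740634; 2,740,634 required, 2,741,519 in favor — approved.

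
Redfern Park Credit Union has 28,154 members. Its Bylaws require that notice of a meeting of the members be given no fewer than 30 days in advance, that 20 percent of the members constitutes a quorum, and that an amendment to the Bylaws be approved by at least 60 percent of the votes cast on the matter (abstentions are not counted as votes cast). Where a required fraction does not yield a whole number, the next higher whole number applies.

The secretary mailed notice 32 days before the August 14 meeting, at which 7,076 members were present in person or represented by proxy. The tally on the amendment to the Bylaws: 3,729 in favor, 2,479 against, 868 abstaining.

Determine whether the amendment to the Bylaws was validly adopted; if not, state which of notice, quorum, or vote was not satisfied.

Notice: 32 days given; 30 required. Satisfied.
Quorum: 20% of 28,154 = 5,630.80, rounded up to 5,631; 7,076 present. Satisfied.
Vote: requires three-fifths of the votes cast (7,076 − 868 abstaining = 6,208); 3/5 of 6208 = 3724.80, rounded up to 3725, so 3,725 needed; 3,729 in favor. Satisfied.

Valid — all requirements satisfied.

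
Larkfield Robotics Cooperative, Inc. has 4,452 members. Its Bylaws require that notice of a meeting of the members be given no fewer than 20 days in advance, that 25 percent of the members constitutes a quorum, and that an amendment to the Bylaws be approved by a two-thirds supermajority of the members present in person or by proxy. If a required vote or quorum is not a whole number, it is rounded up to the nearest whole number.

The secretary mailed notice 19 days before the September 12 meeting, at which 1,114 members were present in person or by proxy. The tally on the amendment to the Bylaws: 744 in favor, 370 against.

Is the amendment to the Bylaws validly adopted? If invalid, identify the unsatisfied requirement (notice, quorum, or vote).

Notice: 19 days given; 20 required. Not satisfied.
Quorum: 25% of 4,452 = 1,113; 1,114 present. Satisfied.
Vote: requires two-thirds of those present (1,114); 2/3 of 1114 = 742.67, rounded up to 743, so 743 needed; 744 in favor. Satisfied.

Invalid — notice requirement not satisfied.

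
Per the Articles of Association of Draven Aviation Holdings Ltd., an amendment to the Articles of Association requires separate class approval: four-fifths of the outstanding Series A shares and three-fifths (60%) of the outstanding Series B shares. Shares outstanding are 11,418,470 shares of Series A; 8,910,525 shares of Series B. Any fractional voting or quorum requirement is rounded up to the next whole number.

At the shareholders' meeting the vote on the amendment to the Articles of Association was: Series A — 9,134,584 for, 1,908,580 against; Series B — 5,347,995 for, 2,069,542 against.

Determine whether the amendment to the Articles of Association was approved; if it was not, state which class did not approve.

Not approved — the Series A shares did not give the required vote.

Series A: 4/5 of 11418470 = 9134776; 9,134,776 required, 9,134,584 in favor — not approved.
Series B: 3/5 of 8910525 = 5346315; 5,346,315 required, 5,347,995 in favor — approved.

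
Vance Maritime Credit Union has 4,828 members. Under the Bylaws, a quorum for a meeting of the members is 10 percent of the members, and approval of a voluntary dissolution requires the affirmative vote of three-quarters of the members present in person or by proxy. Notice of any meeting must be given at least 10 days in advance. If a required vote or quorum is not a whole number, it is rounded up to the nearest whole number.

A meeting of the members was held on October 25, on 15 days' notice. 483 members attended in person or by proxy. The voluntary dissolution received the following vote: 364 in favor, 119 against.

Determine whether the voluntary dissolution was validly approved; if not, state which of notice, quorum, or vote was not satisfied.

Valid — all requirements satisfied.

Notice: 15 days given; 10 required. Satisfied.
Quorum: 10% of 4,828 = 482.80, rounded up to 483; 483 present. Satisfied.
Vote: requires three-fourths of those present (483); 3/4 of 483 = 362.25, rounded up to 363, so 363 needed; 364 in favor. Satisfied.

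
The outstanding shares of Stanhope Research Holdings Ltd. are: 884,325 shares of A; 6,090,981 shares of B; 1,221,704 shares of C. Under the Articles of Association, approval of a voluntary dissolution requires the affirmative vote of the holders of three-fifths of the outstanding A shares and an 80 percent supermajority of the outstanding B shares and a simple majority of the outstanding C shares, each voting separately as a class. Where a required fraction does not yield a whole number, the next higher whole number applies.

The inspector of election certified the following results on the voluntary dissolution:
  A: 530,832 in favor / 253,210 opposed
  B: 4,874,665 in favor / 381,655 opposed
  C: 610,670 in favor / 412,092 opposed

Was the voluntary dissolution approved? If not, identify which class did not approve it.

Not approved — the C shares did not give the required vote.

A: 3/5 of 884325 = 530595; 530,595 required, 530,832 in favor — approved.
B: 4/5 of 6090981 = 4872784.80, rounded up to 4872785; 4,872,785 required, 4,874,665 in favor — approved.
C: a majority of 1221704 is 610853; 610,853 required, 610,670 in favor — not approved.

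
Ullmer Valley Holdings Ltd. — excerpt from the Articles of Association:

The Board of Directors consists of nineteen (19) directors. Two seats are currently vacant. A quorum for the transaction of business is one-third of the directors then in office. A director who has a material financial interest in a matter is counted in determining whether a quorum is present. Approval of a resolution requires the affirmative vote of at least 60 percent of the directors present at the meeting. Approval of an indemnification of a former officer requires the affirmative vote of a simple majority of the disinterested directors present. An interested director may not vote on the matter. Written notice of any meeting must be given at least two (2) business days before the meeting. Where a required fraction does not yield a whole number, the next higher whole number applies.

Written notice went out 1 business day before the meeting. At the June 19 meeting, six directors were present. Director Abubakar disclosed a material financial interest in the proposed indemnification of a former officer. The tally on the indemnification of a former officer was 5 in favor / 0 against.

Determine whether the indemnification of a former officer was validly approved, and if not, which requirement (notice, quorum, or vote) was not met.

Invalid — notice requirement not satisfied.

Notice: 1 business day given; 2 required (1 < 2). Not satisfied.
Quorum: 6 present (interested directors count toward quorum); quorum is 6. Satisfied.
Vote: the indemnification of a former officer requires a majority of the disinterested directors present (6 − 1 = 5). A majority of 5 is 3, so 3 affirmative votes are needed; 5 voted in favor. Satisfied.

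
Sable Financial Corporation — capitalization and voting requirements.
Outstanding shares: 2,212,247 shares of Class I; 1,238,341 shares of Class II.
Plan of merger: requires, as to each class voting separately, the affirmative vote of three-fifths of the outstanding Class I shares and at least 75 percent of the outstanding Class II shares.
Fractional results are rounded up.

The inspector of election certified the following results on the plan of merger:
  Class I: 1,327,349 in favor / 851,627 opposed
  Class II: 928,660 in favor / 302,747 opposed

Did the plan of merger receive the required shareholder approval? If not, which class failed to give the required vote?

Class I: 3/5 of 2212247 = 1327348.20, rounded up to 1327349; 1,327,349 required, 1,327,349 in favor — approved.
Class II: 3/4 of 1238341 = 928755.75, rounded up to 928756; 928,756 required, 928,660 in favor — not approved.

Not approved — the Class II shares did not give the required vote.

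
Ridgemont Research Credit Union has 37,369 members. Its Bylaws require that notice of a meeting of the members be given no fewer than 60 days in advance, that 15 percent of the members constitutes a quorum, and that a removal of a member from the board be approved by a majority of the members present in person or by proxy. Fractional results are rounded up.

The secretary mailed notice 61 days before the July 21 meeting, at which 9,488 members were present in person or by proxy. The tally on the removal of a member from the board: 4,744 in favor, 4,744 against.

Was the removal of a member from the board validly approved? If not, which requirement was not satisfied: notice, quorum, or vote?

Notice: 61 days given; 60 required. Satisfied.
Quorum: 15% of 37,369 = 5,605.35, rounded up to 5,606; 9,488 present. Satisfied.
Vote: requires a majority of those present (9,488); a majority of 9488 is 4745, so 4,745 needed; 4,744 in favor. Not satisfied.

Invalid — vote requirement not satisfied.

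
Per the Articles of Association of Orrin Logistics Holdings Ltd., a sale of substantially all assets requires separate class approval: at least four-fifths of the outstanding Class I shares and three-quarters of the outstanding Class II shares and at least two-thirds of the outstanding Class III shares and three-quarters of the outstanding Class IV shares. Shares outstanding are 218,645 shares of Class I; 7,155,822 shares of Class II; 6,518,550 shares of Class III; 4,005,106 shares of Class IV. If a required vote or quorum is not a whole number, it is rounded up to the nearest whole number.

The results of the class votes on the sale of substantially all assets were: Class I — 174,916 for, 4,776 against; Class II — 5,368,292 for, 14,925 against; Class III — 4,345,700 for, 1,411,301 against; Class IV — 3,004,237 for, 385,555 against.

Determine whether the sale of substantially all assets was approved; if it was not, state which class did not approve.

Approved — every class gave the required vote.

Class I: 4/5 of 218645 = 174916; 174,916 required, 174,916 in favor — approved.
Class II: 3/4 of 7155822 = 5366866.50, rounded up to 5366867; 5,366,867 required, 5,368,292 in favor — approved.
Class III: 2/3 of 6518550 = 4345700; 4,345,700 required, 4,345,700 in favor — approved.
Class IV: 3/4 of 4005106 = 3003829.50, rounded up to 3003830; 3,003,830 required, 3,004,237 in favor — approved.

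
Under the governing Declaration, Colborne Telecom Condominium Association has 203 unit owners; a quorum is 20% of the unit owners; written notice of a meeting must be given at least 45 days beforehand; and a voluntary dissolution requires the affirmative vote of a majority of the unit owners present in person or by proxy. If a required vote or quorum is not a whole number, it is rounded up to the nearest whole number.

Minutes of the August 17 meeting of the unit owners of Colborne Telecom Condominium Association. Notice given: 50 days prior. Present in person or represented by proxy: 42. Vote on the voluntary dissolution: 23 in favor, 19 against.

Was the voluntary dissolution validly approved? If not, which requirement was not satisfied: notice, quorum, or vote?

Notice: 50 days given; 45 required. Satisfied.
Quorum: 20% of 203 = 40.60, rounded up to 41; 42 present. Satisfied.
Vote: requires a majority of those present (42); a majority of 42 is 22, so 22 needed; 23 in favor. Satisfied.

Valid — all requirements satisfied.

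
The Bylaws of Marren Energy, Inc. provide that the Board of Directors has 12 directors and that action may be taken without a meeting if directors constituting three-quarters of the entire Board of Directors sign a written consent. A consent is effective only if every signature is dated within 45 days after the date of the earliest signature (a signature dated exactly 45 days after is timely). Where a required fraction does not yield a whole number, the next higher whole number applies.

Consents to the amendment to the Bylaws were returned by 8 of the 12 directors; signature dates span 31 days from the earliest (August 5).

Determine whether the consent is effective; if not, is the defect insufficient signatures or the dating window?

Signatures required: three-quarters of 12 — 3/4 of 12 = 9, so 9 needed; 8 signed. Insufficient.
Dating window: the latest signature is 31 days after the earliest; the limit is 45 days. Within the window.

Not effective — insufficient signatures.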